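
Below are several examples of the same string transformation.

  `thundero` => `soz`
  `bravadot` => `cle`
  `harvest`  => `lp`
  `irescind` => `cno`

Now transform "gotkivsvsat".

Each output is the input with this applied: shift every letter 11 places forward in the alphabet (wrapping around), then keep one character in every 3, starting at position 2 (positions 2nd, 5th, 8th, ...).
Starting from "gotkivsvsat": after the first operation, "rzevtgdgdle"; after the second, "ztge".

ztge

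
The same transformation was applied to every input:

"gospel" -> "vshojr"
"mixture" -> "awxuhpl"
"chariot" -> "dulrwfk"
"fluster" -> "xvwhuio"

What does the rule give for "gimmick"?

pplfnjl

The rule is to move the first 2 characters to the end (rotate left by 2), then shift every letter 3 places forward in the alphabet (wrapping around).
For "gimmick", step one produces "mmickgi"; step two turns that into "pplfnjl".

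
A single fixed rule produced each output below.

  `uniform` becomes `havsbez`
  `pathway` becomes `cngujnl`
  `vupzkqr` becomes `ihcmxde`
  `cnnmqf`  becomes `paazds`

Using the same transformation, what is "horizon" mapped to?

Each output is the input with this applied: shift every letter 13 places forward in the alphabet (wrapping around) — i.e. ROT13.
Applying that to "horizon" gives "ubevmba".

ubevmba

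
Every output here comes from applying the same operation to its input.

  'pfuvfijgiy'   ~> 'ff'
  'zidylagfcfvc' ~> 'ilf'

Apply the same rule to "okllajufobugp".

Each output is the input with this applied: delete the last 3 characters, then keep one character in every 3, starting at position 2 (positions 2nd, 5th, 8th, ...).
"okllajufobugp" → "kaf".

kaf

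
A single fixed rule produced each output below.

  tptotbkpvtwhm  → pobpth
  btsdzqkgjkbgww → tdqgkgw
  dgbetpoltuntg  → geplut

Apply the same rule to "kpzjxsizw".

The pattern: keep every other character starting from the second (positions 2nd, 4th, 6th, ...).
For "kpzjxsizw" the result is "pjsz".

pjsz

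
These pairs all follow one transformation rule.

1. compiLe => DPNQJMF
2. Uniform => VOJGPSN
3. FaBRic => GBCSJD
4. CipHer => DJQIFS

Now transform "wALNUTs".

XBMOVUT

Rule — shift every letter 1 place forward in the alphabet (wrapping around), then convert every letter to uppercase.
Working it through for "wALNUTs": intermediate "xBMOVUt", final "XBMOVUT".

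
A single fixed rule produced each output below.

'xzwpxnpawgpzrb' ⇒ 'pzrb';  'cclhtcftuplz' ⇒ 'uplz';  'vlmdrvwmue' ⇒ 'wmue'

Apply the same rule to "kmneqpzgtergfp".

rgfp

Rule — keep only the last 4 characters.
Applying that to "kmneqpzgtergfp" gives "rgfp".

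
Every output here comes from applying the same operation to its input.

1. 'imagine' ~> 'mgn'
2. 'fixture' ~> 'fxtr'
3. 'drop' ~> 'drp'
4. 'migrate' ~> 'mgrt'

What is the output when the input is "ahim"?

The pattern: remove every vowel.
For "ahim" the result is "hm".

hm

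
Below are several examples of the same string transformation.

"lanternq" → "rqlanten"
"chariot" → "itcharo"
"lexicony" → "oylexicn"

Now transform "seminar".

nrsemia

Looking at the pairs, the operation is to move the last 2 characters to the front (rotate right by 2), then swap the first and last characters.
On "seminar": the first step gives "arsemin", and the second then gives "nrsemia".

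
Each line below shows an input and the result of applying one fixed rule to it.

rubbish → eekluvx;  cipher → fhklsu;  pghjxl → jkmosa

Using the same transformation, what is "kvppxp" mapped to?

nsssya

The pattern: sort the characters into alphabetical order, then shift every letter 3 places forward in the alphabet (wrapping around).
"kvppxp" → "kpppvx" → "nsssya".
(Check on "pghjxl": → "ghjlpx" → "jkmosa" ✓)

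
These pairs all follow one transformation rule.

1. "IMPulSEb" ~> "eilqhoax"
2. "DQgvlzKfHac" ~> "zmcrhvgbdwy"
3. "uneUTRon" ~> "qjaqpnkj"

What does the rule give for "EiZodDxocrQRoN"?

aevkzztkynmnkj

In each case the input is transformed by: shift every letter 4 places backward in the alphabet (wrapping around), then convert every letter to lowercase.
For "EiZodDxocrQRoN" the result is "aevkzztkynmnkj".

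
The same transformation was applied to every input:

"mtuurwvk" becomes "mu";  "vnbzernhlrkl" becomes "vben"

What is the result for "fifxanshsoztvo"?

ffass

Looking at the pairs, the operation is to keep every other character starting from the first (positions 1st, 3rd, 5th, ...), then delete the last 2 characters.
Working it through for "fifxanshsoztvo": intermediate "ffasszv", final "ffass".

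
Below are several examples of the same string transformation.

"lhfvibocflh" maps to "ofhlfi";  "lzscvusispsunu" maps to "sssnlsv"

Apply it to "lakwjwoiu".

In each case the input is transformed by: keep every other character starting from the first (positions 1st, 3rd, 5th, ...), then move the first 3 characters to the end (rotate left by 3).
For "lakwjwoiu" the result is "oulkj".

oulkj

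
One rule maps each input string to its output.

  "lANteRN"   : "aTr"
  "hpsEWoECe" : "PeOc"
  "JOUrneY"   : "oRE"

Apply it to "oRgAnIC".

In each case the input is transformed by: flip the case of every letter, then keep every other character starting from the second (positions 2nd, 4th, 6th, ...).
On "oRgAnIC": the first step gives "OrGaNic", and the second then gives "rai".

rai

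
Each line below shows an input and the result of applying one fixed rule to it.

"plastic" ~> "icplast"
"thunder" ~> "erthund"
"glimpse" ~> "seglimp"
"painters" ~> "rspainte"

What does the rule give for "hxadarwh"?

whhxadar

In each case the input is transformed by: move the last 2 characters to the front (rotate right by 2).
For "hxadarwh" the result is "whhxadar".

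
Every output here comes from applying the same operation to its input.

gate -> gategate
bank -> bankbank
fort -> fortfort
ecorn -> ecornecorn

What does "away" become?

Looking at the pairs, the operation is to write the whole string twice.
For "away" the result is "awayaway".

awayaway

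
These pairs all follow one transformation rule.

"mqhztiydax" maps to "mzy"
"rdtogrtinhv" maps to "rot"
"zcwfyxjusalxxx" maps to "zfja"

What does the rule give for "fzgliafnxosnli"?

flfo

Looking at the pairs, the operation is to delete the last 3 characters, then keep one character in every 3, starting at position 1 (positions 1st, 4th, 7th, ...).
So "fzgliafnxosnli" becomes "flfo".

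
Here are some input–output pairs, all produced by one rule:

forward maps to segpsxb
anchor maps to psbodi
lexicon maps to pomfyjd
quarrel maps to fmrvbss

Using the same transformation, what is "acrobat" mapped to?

bubdspc

What's happening: shift every letter 1 place forward in the alphabet (wrapping around), then move the last 2 characters to the front (rotate right by 2).
"acrobat" → "bdspcbu" → "bubdspc".
(Check on "anchor": → "bodips" → "psbodi" ✓)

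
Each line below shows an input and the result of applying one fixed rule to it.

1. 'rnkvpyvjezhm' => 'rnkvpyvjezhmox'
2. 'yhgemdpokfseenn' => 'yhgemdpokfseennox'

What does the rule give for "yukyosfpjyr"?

yukyosfpjyrox

In each case the input is transformed by: append "ox".
Applying that to "yukyosfpjyr" gives "yukyosfpjyrox".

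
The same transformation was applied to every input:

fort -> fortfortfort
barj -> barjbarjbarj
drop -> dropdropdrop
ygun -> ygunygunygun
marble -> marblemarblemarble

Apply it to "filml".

filmlfilmlfilml

Each output is the input with this applied: write the whole string 3 times in a row.
On "filml" that produces "filmlfilmlfilml".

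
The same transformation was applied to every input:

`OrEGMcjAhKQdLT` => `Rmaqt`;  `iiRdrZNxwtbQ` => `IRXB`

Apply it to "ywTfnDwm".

WNM

The transformation: flip the case of every letter, then keep one character in every 3, starting at position 2 (positions 2nd, 5th, 8th, ...).
"ywTfnDwm" → "YWtFNdWM" → "WNM".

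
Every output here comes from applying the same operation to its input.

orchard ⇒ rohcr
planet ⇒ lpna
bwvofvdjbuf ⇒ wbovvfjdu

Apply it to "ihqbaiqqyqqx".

The transformation: swap each adjacent pair of characters (1↔2, 3↔4, ...), then delete the last 2 characters.
For "ihqbaiqqyqqx", step one produces "hibqiaqqqyxq"; step two turns that into "hibqiaqqqy".

hibqiaqqqy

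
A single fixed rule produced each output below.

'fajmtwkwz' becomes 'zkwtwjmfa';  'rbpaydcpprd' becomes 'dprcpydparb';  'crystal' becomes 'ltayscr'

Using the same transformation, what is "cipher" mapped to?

Rule — swap each adjacent pair of characters (1↔2, 3↔4, ...), then reverse the string.
On "cipher": the first step gives "ichpre", and the second then gives "erphci".

erphci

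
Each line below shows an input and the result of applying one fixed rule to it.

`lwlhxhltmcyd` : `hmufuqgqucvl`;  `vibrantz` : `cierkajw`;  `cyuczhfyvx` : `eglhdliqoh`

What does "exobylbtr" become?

Rule — move the last 2 characters to the front (rotate right by 2), then shift every letter 9 places forward in the alphabet (wrapping around).
"exobylbtr" → "trexobylb" → "cangxkhuk".
(Check on "lwlhxhltmcyd": → "ydlwlhxhltmc" → "hmufuqgqucvl" ✓)

cangxkhuk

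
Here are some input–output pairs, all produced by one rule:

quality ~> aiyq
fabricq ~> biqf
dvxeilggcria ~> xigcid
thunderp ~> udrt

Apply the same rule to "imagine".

aiei

In each case the input is transformed by: keep every other character starting from the first (positions 1st, 3rd, 5th, ...), then move the first character to the end.
Starting from "imagine": after the first operation, "iaie"; after the second, "aiei".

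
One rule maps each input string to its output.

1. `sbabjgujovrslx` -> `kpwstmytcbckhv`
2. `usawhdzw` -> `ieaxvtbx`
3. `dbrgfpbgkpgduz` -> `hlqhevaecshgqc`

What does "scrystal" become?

tubmtdsz

The rule is to shift every letter 1 place forward in the alphabet (wrapping around), then swap the front and back halves of the string.
For "scrystal", step one produces "tdsztubm"; step two turns that into "tubmtdsz".
(Check on "dbrgfpbgkpgduz": → "ecshgqchlqheva" → "hlqhevaecshgqc" ✓)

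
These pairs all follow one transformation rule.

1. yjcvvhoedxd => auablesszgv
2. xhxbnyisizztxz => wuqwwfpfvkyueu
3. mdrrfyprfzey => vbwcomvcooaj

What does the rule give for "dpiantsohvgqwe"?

btndselpqkxfma

The transformation: shift every letter 3 places backward in the alphabet (wrapping around), then reverse the string.
Working it through for "dpiantsohvgqwe": intermediate "amfxkqplesdntb", final "btndselpqkxfma".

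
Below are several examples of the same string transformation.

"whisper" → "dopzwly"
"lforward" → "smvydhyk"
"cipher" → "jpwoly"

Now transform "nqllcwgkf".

Rule — shift every letter 7 places forward in the alphabet (wrapping around).
On "nqllcwgkf" that produces "uxssjdnrm".

uxssjdnrm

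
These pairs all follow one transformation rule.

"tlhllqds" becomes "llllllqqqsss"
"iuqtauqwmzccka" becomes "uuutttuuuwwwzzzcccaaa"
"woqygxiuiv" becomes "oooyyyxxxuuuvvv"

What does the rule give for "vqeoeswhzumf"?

Rule — keep every other character starting from the second (positions 2nd, 4th, 6th, ...), then repeat every character 3 times.
On "vqeoeswhzumf": the first step gives "qoshuf", and the second then gives "qqqooossshhhuuufff".
(Check on "woqygxiuiv": → "oyxuv" → "oooyyyxxxuuuvvv" ✓)

qqqooossshhhuuufff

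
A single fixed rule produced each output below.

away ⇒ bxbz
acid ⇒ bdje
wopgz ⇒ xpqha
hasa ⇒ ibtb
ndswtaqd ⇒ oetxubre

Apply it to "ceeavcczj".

Looking at the pairs, the operation is to shift every letter 1 place forward in the alphabet (wrapping around).
Applying that to "ceeavcczj" gives "dffbwddak".

dffbwddak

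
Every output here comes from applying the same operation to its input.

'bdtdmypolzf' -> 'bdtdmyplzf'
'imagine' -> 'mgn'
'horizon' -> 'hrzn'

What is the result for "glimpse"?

glmps

Each output is the input with this applied: remove every vowel.
For "glimpse" the result is "glmps".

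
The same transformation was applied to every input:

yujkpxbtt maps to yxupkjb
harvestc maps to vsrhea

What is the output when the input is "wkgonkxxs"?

Looking at the pairs, the operation is to delete the last 2 characters, then sort the characters into reverse alphabetical order.
Starting from "wkgonkxxs": after the first operation, "wkgonkx"; after the second, "xwonkkg".

xwonkkg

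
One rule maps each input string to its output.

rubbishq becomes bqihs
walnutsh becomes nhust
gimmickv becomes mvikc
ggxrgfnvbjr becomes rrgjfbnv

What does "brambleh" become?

The transformation: delete the first 3 characters, then take characters alternately from the front and the back (1st, last, 2nd, 2nd-last, ...).
"brambleh" → "mbleh" → "mhbel".

mhbel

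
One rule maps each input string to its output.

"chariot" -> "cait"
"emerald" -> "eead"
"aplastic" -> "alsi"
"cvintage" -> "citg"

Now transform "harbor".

The pattern: keep every other character starting from the first (positions 1st, 3rd, 5th, ...).
On "harbor" that produces "hro".

hro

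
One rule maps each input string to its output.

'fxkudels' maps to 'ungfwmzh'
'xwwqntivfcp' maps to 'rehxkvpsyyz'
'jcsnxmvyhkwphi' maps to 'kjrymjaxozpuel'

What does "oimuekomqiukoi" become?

In each case the input is transformed by: shift every letter 2 places forward in the alphabet (wrapping around), then reverse the string.
Starting from "oimuekomqiukoi": after the first operation, "qkowgmqoskwmqk"; after the second, "kqmwksoqmgwokq".

kqmwksoqmgwokq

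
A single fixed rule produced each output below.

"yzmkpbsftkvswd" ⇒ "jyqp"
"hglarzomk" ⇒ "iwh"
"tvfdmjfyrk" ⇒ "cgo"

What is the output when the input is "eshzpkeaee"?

The transformation: keep one character in every 3, starting at position 3 (positions 3rd, 6th, 9th, ...), then shift every letter 3 places backward in the alphabet (wrapping around).
For "eshzpkeaee", step one produces "hke"; step two turns that into "ehb".

ehb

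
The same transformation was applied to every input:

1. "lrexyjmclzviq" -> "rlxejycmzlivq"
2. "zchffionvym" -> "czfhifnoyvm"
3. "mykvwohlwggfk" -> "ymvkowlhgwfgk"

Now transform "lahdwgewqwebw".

aldhgwwewqbew

The transformation: swap each adjacent pair of characters (1↔2, 3↔4, ...).
Doing the same to "lahdwgewqwebw": "aldhgwwewqbew".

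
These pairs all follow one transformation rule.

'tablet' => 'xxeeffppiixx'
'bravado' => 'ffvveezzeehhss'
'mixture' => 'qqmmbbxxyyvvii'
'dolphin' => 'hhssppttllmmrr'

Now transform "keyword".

ooiiccaassvvhh

The rule is to double every character, then shift every letter 4 places forward in the alphabet (wrapping around).
Applying both steps to "keyword": "kkeeyywwoorrdd", then "ooiiccaassvvhh".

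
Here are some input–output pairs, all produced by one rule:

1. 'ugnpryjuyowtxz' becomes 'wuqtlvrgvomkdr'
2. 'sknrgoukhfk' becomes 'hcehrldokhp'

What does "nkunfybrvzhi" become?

The transformation: shift every letter 3 places backward in the alphabet (wrapping around), then reverse the string.
Starting from "nkunfybrvzhi": after the first operation, "khrkcvyoswef"; after the second, "fewsoyvckrhk".

fewsoyvckrhk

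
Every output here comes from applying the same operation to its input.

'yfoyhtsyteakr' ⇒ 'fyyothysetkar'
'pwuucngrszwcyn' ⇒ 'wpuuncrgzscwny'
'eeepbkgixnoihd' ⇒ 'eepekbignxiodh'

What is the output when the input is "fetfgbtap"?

In each case the input is transformed by: swap each adjacent pair of characters (1↔2, 3↔4, ...).
So "fetfgbtap" becomes "efftbgatp".

efftbgatp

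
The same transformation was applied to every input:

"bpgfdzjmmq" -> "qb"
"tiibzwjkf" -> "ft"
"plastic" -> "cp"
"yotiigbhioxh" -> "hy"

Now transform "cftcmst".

tc

Each output is the input with this applied: move the first character to the end, then keep only the last 2 characters.
Starting from "cftcmst": after the first operation, "ftcmstc"; after the second, "tc".
(Check on "tiibzwjkf": → "iibzwjkft" → "ft" ✓)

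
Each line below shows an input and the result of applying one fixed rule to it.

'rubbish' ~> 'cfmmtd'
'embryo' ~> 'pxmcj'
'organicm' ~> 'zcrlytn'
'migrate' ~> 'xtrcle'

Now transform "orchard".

In each case the input is transformed by: shift every letter 11 places forward in the alphabet (wrapping around), then delete the last character.
For "orchard", step one produces "zcnslco"; step two turns that into "zcnslc".

zcnslc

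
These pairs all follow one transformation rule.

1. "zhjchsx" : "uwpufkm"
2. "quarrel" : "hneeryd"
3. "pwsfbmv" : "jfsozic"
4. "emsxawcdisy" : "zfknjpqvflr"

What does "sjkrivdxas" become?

wxeviqknff

Looking at the pairs, the operation is to move the first character to the end, then shift every letter 13 places forward in the alphabet (wrapping around) — i.e. ROT13.
Starting from "sjkrivdxas": after the first operation, "jkrivdxass"; after the second, "wxeviqknff".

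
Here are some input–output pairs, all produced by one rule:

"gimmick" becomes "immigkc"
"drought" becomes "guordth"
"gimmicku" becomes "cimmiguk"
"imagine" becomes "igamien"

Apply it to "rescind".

The rule is to reverse the string, then move the first 2 characters to the end (rotate left by 2).
So "rescind" becomes "icserdn".

icserdn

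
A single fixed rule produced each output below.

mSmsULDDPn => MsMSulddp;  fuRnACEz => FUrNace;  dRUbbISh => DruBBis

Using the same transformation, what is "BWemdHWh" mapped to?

bwEMDhw

Each output is the input with this applied: flip the case of every letter, then delete the last character.
For "BWemdHWh", step one produces "bwEMDhwH"; step two turns that into "bwEMDhw".
(Check on "mSmsULDDPn": → "MsMSulddpN" → "MsMSulddp" ✓)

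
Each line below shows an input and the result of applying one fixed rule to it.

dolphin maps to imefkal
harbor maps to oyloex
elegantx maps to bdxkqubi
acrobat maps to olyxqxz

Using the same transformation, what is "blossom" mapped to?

Each output is the input with this applied: shift every letter 3 places backward in the alphabet (wrapping around), then move the first 2 characters to the end (rotate left by 2).
"blossom" → "yilpplj" → "lppljyi".
(Check on "harbor": → "exoylo" → "oyloex" ✓)

lppljyi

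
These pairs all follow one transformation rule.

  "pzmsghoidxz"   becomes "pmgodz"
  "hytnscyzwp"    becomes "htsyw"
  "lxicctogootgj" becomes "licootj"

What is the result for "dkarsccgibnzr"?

dascinr

Each output is the input with this applied: keep every other character starting from the first (positions 1st, 3rd, 5th, ...).
On "dkarsccgibnzr" that produces "dascinr".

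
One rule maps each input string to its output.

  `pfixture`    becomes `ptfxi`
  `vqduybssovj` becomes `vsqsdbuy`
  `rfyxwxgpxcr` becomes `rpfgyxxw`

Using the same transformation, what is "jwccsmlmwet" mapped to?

What's happening: delete the last 3 characters, then take characters alternately from the front and the back (1st, last, 2nd, 2nd-last, ...).
Working it through for "jwccsmlmwet": intermediate "jwccsmlm", final "jmwlcmcs".

jmwlcmcs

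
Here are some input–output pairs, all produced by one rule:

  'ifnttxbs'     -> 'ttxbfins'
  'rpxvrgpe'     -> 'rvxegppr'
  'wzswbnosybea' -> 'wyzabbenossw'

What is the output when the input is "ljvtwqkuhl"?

uvwhjkllqt

Looking at the pairs, the operation is to sort the characters into alphabetical order, then move the last 3 characters to the front (rotate right by 3).
"ljvtwqkuhl" → "hjkllqtuvw" → "uvwhjkllqt".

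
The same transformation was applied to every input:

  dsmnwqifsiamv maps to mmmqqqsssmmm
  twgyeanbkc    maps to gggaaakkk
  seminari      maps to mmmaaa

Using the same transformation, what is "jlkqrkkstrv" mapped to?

Looking at the pairs, the operation is to keep one character in every 3, starting at position 3 (positions 3rd, 6th, 9th, ...), then repeat every character 3 times.
On "jlkqrkkstrv": the first step gives "kkt", and the second then gives "kkkkkkttt".

kkkkkkttt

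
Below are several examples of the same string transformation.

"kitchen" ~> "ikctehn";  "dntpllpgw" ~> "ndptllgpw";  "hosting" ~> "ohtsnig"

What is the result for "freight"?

The transformation: swap each adjacent pair of characters (1↔2, 3↔4, ...).
Doing the same to "freight": "rfiehgt".

rfiehgt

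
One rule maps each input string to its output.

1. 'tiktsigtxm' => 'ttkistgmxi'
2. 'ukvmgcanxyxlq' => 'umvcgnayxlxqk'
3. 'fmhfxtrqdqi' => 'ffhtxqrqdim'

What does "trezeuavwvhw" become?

tzeuevavwwhr

Each output is the input with this applied: swap each adjacent pair of characters (1↔2, 3↔4, ...), then move the first character to the end.
"trezeuavwvhw" → "tzeuevavwwhr".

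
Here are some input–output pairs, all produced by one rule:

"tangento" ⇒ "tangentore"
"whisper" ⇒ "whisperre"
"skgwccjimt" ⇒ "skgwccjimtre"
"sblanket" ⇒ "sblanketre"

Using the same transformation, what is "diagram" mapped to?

Each output is the input with this applied: append "re".
For "diagram" the result is "diagramre".

diagramre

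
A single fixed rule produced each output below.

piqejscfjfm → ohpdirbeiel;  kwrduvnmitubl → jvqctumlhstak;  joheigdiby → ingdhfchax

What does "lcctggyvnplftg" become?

kbbsffxumokesf

In each case the input is transformed by: shift every letter 1 place backward in the alphabet (wrapping around).
For "lcctggyvnplftg" the result is "kbbsffxumokesf".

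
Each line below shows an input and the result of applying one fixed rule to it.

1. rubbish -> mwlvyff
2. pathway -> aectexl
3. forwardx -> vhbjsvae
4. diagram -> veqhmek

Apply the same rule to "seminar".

revwiqm

What's happening: move the last 3 characters to the front (rotate right by 3), then shift every letter 4 places forward in the alphabet (wrapping around).
On "seminar": the first step gives "narsemi", and the second then gives "revwiqm".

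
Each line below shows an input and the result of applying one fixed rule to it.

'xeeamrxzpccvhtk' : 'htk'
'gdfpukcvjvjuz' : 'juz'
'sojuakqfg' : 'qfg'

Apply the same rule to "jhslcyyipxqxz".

The transformation: keep only the last 3 characters.
So "jhslcyyipxqxz" becomes "qxz".

qxz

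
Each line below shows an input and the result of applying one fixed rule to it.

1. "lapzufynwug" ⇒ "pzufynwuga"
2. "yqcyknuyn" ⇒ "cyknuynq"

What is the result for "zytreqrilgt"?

treqrilgty

Each output is the input with this applied: delete the first character, then move the first character to the end.
Applying both steps to "zytreqrilgt": "ytreqrilgt", then "treqrilgty".
(Check on "yqcyknuyn": → "qcyknuyn" → "cyknuynq" ✓)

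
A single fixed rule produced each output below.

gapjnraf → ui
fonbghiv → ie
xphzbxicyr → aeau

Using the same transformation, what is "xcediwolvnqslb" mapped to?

aooe

The pattern: shift every letter 3 places forward in the alphabet (wrapping around), then keep only the vowels.
On "xcediwolvnqslb": the first step gives "afhglzroyqtvoe", and the second then gives "aooe".
(Check on "gapjnraf": → "jdsmqudi" → "ui" ✓)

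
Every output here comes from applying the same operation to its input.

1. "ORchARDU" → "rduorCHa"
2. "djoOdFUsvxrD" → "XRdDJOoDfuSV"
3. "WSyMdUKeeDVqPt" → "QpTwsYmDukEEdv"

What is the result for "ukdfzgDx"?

The rule is to flip the case of every letter, then move the last 3 characters to the front (rotate right by 3).
On "ukdfzgDx": the first step gives "UKDFZGdX", and the second then gives "GdXUKDFZ".
(Check on "WSyMdUKeeDVqPt": → "wsYmDukEEdvQpT" → "QpTwsYmDukEEdv" ✓)

GdXUKDFZ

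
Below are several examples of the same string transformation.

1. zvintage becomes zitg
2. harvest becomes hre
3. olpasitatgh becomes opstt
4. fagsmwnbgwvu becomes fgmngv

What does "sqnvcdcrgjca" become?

snccgc

Each output is the input with this applied: swap each adjacent pair of characters (1↔2, 3↔4, ...), then keep every other character starting from the second (positions 2nd, 4th, 6th, ...).
On "sqnvcdcrgjca": the first step gives "qsvndcrcjgac", and the second then gives "snccgc".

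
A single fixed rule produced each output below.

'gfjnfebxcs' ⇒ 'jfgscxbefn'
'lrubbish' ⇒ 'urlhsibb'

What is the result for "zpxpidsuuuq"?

xpzquuusdip

The transformation: reverse the string, then move the last 3 characters to the front (rotate right by 3).
Starting from "zpxpidsuuuq": after the first operation, "quuusdipxpz"; after the second, "xpzquuusdip".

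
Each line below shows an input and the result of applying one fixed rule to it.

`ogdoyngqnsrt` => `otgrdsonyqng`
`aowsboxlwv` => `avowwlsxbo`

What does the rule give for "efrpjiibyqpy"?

eyfprqpyjbii

The rule is to take characters alternately from the front and the back (1st, last, 2nd, 2nd-last, ...).
Applying that to "efrpjiibyqpy" gives "eyfprqpyjbii".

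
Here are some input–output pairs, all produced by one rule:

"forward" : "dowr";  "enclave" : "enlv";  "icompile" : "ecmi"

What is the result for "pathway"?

The rule is to move the last character to the front, then keep every other character starting from the first (positions 1st, 3rd, 5th, ...).
"pathway" → "yaha".

yaha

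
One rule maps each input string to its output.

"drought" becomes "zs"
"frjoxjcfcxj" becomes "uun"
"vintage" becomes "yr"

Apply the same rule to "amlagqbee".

wbp

In each case the input is transformed by: keep one character in every 3, starting at position 3 (positions 3rd, 6th, 9th, ...), then shift every letter 11 places forward in the alphabet (wrapping around).
Applying that to "amlagqbee" gives "wbp".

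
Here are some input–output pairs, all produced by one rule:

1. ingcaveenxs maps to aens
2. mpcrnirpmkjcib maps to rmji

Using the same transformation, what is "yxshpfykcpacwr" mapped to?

What's happening: keep every other character starting from the first (positions 1st, 3rd, 5th, ...), then keep only the last 4 characters.
Applying both steps to "yxshpfykcpacwr": "yspycaw", then "ycaw".

ycaw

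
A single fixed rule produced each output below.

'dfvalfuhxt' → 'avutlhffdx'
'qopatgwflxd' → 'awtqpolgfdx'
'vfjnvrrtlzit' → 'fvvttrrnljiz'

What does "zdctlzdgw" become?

The pattern: sort the characters into reverse alphabetical order, then swap the first and last characters.
For "zdctlzdgw", step one produces "zzwtlgddc"; step two turns that into "czwtlgddz".

czwtlgddz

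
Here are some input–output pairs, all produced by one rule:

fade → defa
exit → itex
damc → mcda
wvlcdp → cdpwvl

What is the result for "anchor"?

In each case the input is transformed by: swap the front and back halves of the string.
Applying that to "anchor" gives "horanc".

horanc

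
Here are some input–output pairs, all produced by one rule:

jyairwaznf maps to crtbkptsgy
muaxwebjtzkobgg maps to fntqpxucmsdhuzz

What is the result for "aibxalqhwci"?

tbuqtejapvb

What's happening: shift every letter 7 places backward in the alphabet (wrapping around).
For "aibxalqhwci" the result is "tbuqtejapvb".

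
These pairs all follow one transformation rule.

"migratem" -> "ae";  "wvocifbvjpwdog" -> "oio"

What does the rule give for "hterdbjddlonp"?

Rule — keep every other character starting from the first (positions 1st, 3rd, 5th, ...), then keep only the vowels.
Starting from "hterdbjddlonp": after the first operation, "hedjdop"; after the second, "eo".

eo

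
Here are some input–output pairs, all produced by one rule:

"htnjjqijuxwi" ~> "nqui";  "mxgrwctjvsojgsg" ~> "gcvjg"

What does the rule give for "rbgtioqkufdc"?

The pattern: keep one character in every 3, starting at position 3 (positions 3rd, 6th, 9th, ...).
So "rbgtioqkufdc" becomes "gouc".

gouc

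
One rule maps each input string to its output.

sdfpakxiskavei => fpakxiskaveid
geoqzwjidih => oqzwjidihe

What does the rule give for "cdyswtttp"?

The transformation: delete the first character, then move the first character to the end.
On "cdyswtttp": the first step gives "dyswtttp", and the second then gives "yswtttpd".

yswtttpd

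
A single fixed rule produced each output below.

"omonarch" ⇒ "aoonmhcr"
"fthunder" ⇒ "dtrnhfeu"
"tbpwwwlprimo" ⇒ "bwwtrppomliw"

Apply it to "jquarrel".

What's happening: sort the characters into reverse alphabetical order, then swap the first and last characters.
For "jquarrel" the result is "arrqljeu".

arrqljeu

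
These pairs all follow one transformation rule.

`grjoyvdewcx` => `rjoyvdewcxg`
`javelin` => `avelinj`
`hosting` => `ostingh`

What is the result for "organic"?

Each output is the input with this applied: move the first character to the end.
So "organic" becomes "rganico".

rganico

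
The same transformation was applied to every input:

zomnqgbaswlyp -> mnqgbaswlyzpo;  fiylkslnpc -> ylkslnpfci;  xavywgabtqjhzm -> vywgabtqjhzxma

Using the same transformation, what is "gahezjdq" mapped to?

Rule — swap the first and last characters, then move the first 2 characters to the end (rotate left by 2).
For "gahezjdq" the result is "hezjdgqa".

hezjdgqa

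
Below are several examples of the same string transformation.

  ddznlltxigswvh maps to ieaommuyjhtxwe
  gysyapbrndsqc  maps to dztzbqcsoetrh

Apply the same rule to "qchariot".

udibsjpr

In each case the input is transformed by: shift every letter 1 place forward in the alphabet (wrapping around), then swap the first and last characters.
For "qchariot", step one produces "rdibsjpu"; step two turns that into "udibsjpr".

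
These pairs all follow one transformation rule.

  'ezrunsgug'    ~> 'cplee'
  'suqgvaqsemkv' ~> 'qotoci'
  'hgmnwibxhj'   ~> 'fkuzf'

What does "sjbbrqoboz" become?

The transformation: keep every other character starting from the first (positions 1st, 3rd, 5th, ...), then shift every letter 2 places backward in the alphabet (wrapping around).
For "sjbbrqoboz", step one produces "sbroo"; step two turns that into "qzpmm".

qzpmm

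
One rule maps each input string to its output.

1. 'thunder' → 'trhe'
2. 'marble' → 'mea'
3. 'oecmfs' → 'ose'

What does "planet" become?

ptl

In each case the input is transformed by: take characters alternately from the front and the back (1st, last, 2nd, 2nd-last, ...), then delete the last 3 characters.
Working it through for "planet": intermediate "ptlean", final "ptl".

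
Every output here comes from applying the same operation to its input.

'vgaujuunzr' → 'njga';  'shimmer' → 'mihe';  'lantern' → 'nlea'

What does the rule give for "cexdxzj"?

jedc

In each case the input is transformed by: sort the characters into reverse alphabetical order, then keep only the last 4 characters.
"cexdxzj" → "zxxjedc" → "jedc".
(Check on "lantern": → "trnnlea" → "nlea" ✓)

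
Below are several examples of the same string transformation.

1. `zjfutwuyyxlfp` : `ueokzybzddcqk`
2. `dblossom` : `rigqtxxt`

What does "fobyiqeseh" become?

mktgdnvjxj

Each output is the input with this applied: shift every letter 5 places forward in the alphabet (wrapping around), then move the last character to the front.
For "fobyiqeseh" the result is "mktgdnvjxj".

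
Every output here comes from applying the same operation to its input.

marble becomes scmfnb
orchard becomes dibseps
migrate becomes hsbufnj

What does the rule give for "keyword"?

zxpself

Rule — shift every letter 1 place forward in the alphabet (wrapping around), then move the first 2 characters to the end (rotate left by 2).
Starting from "keyword": after the first operation, "lfzxpse"; after the second, "zxpself".
(Check on "marble": → "nbscmf" → "scmfnb" ✓)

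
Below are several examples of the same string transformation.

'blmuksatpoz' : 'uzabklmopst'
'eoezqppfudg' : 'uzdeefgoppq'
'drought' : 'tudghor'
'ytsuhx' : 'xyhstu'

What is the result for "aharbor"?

The pattern: sort the characters into alphabetical order, then move the last 2 characters to the front (rotate right by 2).
On "aharbor": the first step gives "aabhorr", and the second then gives "rraabho".

rraabho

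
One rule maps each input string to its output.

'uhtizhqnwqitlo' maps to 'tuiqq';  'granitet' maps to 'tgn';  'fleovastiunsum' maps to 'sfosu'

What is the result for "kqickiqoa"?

The transformation: move the last 3 characters to the front (rotate right by 3), then keep one character in every 3, starting at position 1 (positions 1st, 4th, 7th, ...).
"kqickiqoa" → "qoakqicki" → "qkc".

qkc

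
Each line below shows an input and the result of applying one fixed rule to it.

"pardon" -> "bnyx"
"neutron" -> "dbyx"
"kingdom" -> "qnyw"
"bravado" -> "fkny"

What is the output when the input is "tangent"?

The rule is to shift every letter 10 places forward in the alphabet (wrapping around), then keep only the last 4 characters.
Working it through for "tangent": intermediate "dkxqoxd", final "qoxd".

qoxd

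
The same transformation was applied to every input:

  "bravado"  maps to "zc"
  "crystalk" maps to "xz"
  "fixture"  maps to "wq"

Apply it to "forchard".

qz

What's happening: shift every letter 1 place backward in the alphabet (wrapping around), then keep one character in every 3, starting at position 3 (positions 3rd, 6th, 9th, ...).
Starting from "forchard": after the first operation, "enqbgzqc"; after the second, "qz".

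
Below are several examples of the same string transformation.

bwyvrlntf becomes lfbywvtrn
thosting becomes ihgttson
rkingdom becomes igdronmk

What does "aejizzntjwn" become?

ieazzwtnnjj

Rule — sort the characters into reverse alphabetical order, then move the last 3 characters to the front (rotate right by 3).
Applying both steps to "aejizzntjwn": "zzwtnnjjiea", then "ieazzwtnnjj".
(Check on "rkingdom": → "ronmkigd" → "igdronmk" ✓)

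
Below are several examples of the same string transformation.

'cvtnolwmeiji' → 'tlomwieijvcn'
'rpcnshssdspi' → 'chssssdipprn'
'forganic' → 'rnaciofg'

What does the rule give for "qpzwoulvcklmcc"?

In each case the input is transformed by: swap each adjacent pair of characters (1↔2, 3↔4, ...), then move the first 3 characters to the end (rotate left by 3).
For "qpzwoulvcklmcc", step one produces "pqwzuovlkcmlcc"; step two turns that into "zuovlkcmlccpqw".

zuovlkcmlccpqw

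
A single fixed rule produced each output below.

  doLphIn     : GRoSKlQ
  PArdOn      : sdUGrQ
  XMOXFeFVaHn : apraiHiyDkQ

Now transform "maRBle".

The pattern: flip the case of every letter, then shift every letter 3 places forward in the alphabet (wrapping around).
So "maRBle" becomes "PDueOH".

PDueOH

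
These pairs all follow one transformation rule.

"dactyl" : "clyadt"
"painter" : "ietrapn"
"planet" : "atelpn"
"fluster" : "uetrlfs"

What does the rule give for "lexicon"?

In each case the input is transformed by: swap each adjacent pair of characters (1↔2, 3↔4, ...), then move the first 3 characters to the end (rotate left by 3).
Working it through for "lexicon": intermediate "elixocn", final "xocneli".

xocneli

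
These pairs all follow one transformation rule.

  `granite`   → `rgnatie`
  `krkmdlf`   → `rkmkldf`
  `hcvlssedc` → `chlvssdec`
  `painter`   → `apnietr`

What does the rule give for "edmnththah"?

In each case the input is transformed by: swap each adjacent pair of characters (1↔2, 3↔4, ...).
On "edmnththah" that produces "denmhththa".

denmhththa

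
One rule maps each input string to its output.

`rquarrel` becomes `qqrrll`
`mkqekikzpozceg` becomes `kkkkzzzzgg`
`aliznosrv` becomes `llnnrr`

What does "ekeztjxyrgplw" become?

In each case the input is transformed by: keep one character in every 3, starting at position 2 (positions 2nd, 5th, 8th, ...), then double every character.
For "ekeztjxyrgplw", step one produces "ktyp"; step two turns that into "kkttyypp".

kkttyypp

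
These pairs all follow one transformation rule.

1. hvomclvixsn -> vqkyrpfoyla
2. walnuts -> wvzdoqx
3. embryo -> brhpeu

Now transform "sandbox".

The pattern: shift every letter 3 places forward in the alphabet (wrapping around), then move the last 2 characters to the front (rotate right by 2).
For "sandbox", step one produces "vdqgera"; step two turns that into "ravdqge".

ravdqge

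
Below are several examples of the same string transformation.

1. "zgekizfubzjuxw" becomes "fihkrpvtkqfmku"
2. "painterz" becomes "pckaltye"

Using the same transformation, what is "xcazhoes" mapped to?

The transformation: move the last 3 characters to the front (rotate right by 3), then shift every letter 11 places forward in the alphabet (wrapping around).
"xcazhoes" → "oesxcazh" → "zpdinlks".

zpdinlks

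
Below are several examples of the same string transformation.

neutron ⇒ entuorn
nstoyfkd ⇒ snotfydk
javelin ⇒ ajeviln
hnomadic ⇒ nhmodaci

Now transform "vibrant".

Each output is the input with this applied: swap each adjacent pair of characters (1↔2, 3↔4, ...).
For "vibrant" the result is "ivrbnat".

ivrbnat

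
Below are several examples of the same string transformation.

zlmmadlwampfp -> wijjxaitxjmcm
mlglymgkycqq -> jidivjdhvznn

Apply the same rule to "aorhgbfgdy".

The pattern: shift every letter 3 places backward in the alphabet (wrapping around).
On "aorhgbfgdy" that produces "xloedycdav".

xloedycdav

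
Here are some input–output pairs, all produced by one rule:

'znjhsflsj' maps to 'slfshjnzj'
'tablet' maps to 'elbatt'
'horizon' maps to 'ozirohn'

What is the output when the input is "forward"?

Looking at the pairs, the operation is to reverse the string, then move the first character to the end.
On "forward" that produces "rawrofd".

rawrofd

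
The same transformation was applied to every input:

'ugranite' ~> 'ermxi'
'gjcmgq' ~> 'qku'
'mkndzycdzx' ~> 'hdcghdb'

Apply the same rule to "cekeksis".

Each output is the input with this applied: shift every letter 4 places forward in the alphabet (wrapping around), then delete the first 3 characters.
Working it through for "cekeksis": intermediate "gioiowmw", final "iowmw".

iowmw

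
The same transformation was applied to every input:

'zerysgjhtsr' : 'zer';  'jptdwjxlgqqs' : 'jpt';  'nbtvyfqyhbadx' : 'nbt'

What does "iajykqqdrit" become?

What's happening: keep only the first 3 characters.
Applying that to "iajykqqdrit" gives "iaj".

iaj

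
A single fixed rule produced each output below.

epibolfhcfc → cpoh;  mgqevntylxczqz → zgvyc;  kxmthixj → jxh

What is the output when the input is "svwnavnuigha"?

hvau

The transformation: keep one character in every 3, starting at position 2 (positions 2nd, 5th, 8th, ...), then move the last character to the front.
On "svwnavnuigha": the first step gives "vauh", and the second then gives "hvau".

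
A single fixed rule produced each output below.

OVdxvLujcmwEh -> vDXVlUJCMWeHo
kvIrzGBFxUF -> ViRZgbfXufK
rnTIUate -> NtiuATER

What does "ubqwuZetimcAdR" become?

BQWUzETIMCaDrU

In each case the input is transformed by: flip the case of every letter, then move the first character to the end.
For "ubqwuZetimcAdR", step one produces "UBQWUzETIMCaDr"; step two turns that into "BQWUzETIMCaDrU".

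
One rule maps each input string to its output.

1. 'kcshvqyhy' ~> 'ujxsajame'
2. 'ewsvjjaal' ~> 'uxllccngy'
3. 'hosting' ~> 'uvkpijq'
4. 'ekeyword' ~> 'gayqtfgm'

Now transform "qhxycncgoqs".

zaepeiqsusj

What's happening: shift every letter 2 places forward in the alphabet (wrapping around), then move the first 2 characters to the end (rotate left by 2).
Starting from "qhxycncgoqs": after the first operation, "sjzaepeiqsu"; after the second, "zaepeiqsusj".
(Check on "ewsvjjaal": → "gyuxllccn" → "uxllccngy" ✓)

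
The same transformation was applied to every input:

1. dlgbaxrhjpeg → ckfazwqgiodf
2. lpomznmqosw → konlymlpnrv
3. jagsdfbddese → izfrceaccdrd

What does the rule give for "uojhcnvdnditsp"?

tnigbmucmchsro

Rule — shift every letter 1 place backward in the alphabet (wrapping around).
For "uojhcnvdnditsp" the result is "tnigbmucmchsro".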